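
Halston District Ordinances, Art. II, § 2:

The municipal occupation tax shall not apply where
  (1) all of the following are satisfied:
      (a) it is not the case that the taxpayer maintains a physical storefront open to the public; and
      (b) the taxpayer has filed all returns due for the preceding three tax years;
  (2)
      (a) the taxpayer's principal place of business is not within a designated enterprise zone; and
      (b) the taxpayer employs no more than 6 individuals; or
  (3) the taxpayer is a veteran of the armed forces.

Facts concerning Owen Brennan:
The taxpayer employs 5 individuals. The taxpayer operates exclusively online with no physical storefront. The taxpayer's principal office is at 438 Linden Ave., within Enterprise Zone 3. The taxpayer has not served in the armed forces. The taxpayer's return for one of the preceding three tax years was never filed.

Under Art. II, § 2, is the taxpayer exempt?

No — not exempt.

(a) not (has storefront) — met.
(b) returns current — fails.
So (1) is not satisfied (T AND F).
(a) not (in enterprise zone) — fails.
(b) ≤ 6 employees — met.
(2) = F AND T = false.
(3) veteran — not met.
Overall = F OR F OR F = false.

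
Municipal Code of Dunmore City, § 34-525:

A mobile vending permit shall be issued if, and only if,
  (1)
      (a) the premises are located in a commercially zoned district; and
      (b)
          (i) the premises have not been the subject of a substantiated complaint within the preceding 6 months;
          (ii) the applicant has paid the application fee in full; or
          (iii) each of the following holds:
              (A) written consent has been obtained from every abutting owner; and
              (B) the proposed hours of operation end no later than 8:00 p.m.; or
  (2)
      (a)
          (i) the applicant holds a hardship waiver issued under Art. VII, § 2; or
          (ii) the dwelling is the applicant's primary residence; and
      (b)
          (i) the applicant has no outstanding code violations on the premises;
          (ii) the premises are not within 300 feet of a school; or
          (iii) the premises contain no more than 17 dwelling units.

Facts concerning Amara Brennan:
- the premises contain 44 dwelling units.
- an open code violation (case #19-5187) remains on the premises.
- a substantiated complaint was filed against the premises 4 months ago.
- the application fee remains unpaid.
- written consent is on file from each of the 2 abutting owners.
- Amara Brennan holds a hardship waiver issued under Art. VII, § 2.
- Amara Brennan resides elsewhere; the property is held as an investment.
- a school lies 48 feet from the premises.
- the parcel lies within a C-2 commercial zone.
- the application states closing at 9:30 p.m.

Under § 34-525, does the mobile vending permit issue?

(a) commercially zoned — met.
(i) no complaint in 6 mo. — not met.
(ii) fee paid — not satisfied.
(A) all abutters consent — holds.
(B) closes by 8 p.m. — not met.
(iii) = T AND F = false.
So (b) is not satisfied (F OR F OR F).
So (1) is not satisfied (T AND F).
(i) hardship waiver — satisfied.
(ii) primary residence — not met.
So (a) is satisfied (T OR F).
(i) no code violations — not met.
(ii) ≥300 ft from school — not met.
(iii) ≤ 17 units — not satisfied.
So (b) is not satisfied (F OR F OR F).
(2) = T AND F = false.
Overall: F OR F → false.

No — denied.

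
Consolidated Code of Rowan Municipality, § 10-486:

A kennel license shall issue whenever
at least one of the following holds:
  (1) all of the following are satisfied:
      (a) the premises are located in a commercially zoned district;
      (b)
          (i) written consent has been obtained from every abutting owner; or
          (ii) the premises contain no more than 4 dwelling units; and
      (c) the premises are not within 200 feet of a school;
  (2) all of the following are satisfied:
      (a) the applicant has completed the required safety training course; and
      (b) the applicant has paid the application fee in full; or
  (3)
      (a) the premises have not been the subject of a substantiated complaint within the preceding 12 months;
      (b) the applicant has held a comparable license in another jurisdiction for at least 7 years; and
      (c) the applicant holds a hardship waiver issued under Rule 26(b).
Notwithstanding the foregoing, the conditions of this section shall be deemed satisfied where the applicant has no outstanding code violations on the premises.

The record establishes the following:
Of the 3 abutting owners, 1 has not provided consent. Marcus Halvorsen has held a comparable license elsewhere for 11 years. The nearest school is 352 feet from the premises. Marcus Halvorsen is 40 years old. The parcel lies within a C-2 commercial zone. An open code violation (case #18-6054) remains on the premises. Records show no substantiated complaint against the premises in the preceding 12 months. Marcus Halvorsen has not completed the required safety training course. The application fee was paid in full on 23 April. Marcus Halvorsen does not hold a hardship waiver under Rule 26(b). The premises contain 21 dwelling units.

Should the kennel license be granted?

No — denied.

(a) commercially zoned — satisfied.
(i) all abutters consent — not met.
(ii) ≤ 4 units — fails.
(b) = F OR F = false.
(c) ≥200 ft from school — satisfied.
(1) = T AND F AND T = false.
(a) safety training — not satisfied.
(b) fee paid — satisfied.
(2) = F AND T = false.
(a) no complaint in 12 mo. — holds.
(b) prior license ≥ 7 yr — satisfied.
(c) hardship waiver — not met.
(3) = T AND T AND F = false.
Overall = F OR F OR F = false.
Exception (no code violations) — not satisfied.
Result: main false OR exception false → false.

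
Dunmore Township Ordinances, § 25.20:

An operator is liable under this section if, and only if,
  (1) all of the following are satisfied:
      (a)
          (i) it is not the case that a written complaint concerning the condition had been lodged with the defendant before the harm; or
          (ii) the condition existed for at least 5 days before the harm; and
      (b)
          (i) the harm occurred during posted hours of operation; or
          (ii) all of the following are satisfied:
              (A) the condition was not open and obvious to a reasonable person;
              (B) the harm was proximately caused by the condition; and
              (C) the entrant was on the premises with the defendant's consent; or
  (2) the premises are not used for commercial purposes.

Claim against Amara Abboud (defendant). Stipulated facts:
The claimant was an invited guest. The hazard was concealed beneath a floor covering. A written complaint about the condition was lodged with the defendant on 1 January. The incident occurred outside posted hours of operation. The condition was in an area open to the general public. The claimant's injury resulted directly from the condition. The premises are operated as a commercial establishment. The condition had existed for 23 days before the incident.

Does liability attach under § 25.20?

(i) not (complaint lodged) — fails.
(ii) condition ≥5 days old — met.
So (a) is satisfied (F OR T).
(i) during posted hours — fails.
(A) not open/obvious — satisfied.
(B) proximate cause — met.
(C) consent to enter — holds.
(ii): T AND T AND T → true.
So (b) is satisfied (F OR T).
(1) = T AND T = true.
(2) not (commercial use) — not met.
Overall = T OR F = true.

Yes — liable.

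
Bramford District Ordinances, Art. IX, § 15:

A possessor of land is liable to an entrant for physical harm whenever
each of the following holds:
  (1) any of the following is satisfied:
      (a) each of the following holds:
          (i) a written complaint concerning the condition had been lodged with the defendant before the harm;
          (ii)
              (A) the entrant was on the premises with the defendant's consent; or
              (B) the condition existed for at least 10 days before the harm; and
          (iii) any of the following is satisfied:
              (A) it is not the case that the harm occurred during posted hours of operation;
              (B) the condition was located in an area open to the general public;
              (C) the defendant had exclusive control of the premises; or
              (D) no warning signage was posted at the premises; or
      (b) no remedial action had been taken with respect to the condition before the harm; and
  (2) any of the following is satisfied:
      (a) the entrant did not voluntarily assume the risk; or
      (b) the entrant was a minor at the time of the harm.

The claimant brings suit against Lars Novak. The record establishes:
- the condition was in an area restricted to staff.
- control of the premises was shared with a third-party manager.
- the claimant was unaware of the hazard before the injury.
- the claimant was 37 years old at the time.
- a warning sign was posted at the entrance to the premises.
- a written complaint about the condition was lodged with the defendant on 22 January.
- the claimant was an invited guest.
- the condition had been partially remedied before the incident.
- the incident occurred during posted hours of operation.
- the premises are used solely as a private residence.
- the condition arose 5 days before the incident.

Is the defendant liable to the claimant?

(i) complaint lodged — holds.
(A) consent to enter — satisfied.
(B) condition ≥10 days old — not satisfied.
(ii): T OR F → true.
(A) not (during posted hours) — not met.
(B) public area — not met.
(C) exclusive control — not satisfied.
(D) no signage posted — not satisfied.
So (iii) is not satisfied (F OR F OR F OR F).
(a) = T AND T AND F = false.
(b) no remedial action — fails.
(1): F OR F → false.
(a) no assumed risk — met.
(b) entrant a minor — fails.
So (2) is satisfied (T OR F).
Overall = F AND T = false.

No — not liable.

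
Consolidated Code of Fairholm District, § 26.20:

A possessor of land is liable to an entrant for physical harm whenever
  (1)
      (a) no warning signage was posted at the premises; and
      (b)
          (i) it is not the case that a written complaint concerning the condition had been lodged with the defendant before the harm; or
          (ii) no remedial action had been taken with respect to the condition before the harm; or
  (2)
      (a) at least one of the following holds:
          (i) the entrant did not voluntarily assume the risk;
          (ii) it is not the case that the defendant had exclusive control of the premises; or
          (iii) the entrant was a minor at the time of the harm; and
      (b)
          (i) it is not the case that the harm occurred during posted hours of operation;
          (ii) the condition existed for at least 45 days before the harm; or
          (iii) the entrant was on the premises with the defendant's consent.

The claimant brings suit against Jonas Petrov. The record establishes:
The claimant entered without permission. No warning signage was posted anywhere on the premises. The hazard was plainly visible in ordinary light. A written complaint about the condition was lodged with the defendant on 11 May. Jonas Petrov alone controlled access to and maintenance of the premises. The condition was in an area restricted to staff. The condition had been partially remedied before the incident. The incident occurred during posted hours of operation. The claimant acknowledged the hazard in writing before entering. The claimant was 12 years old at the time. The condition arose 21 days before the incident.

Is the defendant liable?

(a) no signage posted — satisfied.
(i) not (complaint lodged) — not met.
(ii) no remedial action — not satisfied.
(b): F OR F → false.
(1): T AND F → false.
(i) no assumed risk — not met.
(ii) not (exclusive control) — not satisfied.
(iii) entrant a minor — satisfied.
(a) = F OR F OR T = true.
(i) not (during posted hours) — fails.
(ii) condition ≥45 days old — not satisfied.
(iii) consent to enter — not met.
(b): F OR F OR F → false.
(2): T AND F → false.
Overall = F OR F = false.

No — not liable.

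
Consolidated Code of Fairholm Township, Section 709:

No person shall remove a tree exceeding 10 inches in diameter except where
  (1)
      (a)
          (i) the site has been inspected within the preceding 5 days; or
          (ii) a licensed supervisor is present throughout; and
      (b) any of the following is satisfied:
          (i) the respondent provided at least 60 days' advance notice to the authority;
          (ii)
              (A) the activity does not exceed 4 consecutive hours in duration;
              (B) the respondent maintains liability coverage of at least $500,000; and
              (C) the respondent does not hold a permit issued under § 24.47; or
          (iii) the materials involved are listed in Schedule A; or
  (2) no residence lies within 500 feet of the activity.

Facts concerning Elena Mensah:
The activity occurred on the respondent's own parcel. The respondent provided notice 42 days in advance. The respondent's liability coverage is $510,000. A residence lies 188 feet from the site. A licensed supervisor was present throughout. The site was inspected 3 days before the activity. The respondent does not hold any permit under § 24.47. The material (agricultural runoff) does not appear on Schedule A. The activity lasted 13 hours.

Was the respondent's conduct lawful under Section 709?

No — unlawful.

(i) site inspected — holds.
(ii) supervisor present — holds.
(a) = T OR T = true.
(i) ≥60 days' notice — not satisfied.
(A) ≤ 4 hrs duration — fails.
(B) coverage ≥ $500,000 — satisfied.
(C) not (holds permit) — satisfied.
So (ii) is not satisfied (F AND T AND T).
(iii) Schedule A material — not met.
So (b) is not satisfied (F OR F OR F).
So (1) is not satisfied (T AND F).
(2) no residence in 500 ft — not satisfied.
Overall = F OR F = false.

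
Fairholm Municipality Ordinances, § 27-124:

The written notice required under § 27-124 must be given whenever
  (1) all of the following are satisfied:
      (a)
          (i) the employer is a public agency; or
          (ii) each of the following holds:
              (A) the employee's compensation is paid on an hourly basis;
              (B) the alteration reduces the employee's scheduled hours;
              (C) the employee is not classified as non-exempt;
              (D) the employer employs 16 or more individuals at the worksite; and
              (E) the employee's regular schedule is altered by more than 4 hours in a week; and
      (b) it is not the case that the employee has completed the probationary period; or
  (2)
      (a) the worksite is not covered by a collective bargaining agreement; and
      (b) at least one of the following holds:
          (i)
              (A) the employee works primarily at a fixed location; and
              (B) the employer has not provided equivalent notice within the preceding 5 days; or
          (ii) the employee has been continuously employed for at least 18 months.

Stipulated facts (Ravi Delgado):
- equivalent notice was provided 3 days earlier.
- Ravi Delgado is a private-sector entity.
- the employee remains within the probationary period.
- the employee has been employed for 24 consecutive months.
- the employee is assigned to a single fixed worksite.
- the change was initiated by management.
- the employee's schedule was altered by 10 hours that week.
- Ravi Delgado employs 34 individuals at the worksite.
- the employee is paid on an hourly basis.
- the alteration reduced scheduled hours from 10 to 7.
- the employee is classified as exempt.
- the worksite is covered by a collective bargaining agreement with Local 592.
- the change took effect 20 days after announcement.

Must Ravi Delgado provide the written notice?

(i) public agency — not satisfied.
(A) hourly-paid — holds.
(B) hours reduced — holds.
(C) not (non-exempt) — met.
(D) ≥ 16 at site — satisfied.
(E) schedule shift > 4h — holds.
So (ii) is satisfied (T AND T AND T AND T AND T).
(a): F OR T → true.
(b) not (past probation) — satisfied.
So (1) is satisfied (T AND T).
(a) no CBA — not met.
(A) fixed location — met.
(B) no recent notice — fails.
(i): T AND F → false.
(ii) tenure ≥ 18 mo. — satisfied.
(b) = F OR T = true.
(2): F AND T → false.
Overall = T OR F = true.

Yes — required.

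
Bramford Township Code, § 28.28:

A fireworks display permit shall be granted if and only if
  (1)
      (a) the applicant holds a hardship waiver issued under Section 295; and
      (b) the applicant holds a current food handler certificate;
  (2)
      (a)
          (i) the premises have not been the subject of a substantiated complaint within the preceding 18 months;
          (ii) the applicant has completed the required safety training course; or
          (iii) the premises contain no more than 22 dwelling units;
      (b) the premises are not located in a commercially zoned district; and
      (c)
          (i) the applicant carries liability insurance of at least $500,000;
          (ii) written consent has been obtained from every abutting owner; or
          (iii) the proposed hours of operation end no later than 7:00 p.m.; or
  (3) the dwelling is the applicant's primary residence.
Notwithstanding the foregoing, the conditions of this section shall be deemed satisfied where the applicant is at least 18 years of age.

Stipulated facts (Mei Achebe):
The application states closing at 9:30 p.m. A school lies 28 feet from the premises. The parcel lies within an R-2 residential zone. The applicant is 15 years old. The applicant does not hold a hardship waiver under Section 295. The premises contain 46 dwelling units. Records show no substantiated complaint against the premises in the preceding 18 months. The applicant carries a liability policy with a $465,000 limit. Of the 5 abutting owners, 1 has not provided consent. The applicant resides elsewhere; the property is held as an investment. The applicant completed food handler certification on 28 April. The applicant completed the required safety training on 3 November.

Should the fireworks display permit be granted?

No — denied.

(a) hardship waiver — not met.
(b) food handler cert. — satisfied.
(1) = F AND T = false.
(i) no complaint in 18 mo. — holds.
(ii) safety training — holds.
(iii) ≤ 22 units — not met.
So (a) is satisfied (T OR T OR F).
(b) not (commercially zoned) — met.
(i) insurance ≥ $500,000 — not satisfied.
(ii) all abutters consent — not satisfied.
(iii) closes by 7 p.m. — not satisfied.
So (c) is not satisfied (F OR F OR F).
(2) = T AND T AND F = false.
(3) primary residence — not satisfied.
Overall: F OR F OR F → false.
Exception (age ≥ 18) — not satisfied.
Result: main false OR exception false → false.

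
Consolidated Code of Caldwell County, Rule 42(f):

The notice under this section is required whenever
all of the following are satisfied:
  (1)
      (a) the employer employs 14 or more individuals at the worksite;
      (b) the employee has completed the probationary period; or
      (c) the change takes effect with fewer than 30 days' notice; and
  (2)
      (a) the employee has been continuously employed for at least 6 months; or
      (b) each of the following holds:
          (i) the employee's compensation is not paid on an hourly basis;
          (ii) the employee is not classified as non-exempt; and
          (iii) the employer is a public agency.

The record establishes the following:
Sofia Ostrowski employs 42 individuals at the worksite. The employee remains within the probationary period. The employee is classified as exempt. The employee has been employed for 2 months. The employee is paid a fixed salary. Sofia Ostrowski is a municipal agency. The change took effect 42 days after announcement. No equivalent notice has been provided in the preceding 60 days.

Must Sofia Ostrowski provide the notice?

Yes — required.

(a) ≥ 14 at site — met.
(b) past probation — not met.
(c) < 30 days' notice — not met.
So (1) is satisfied (T OR F OR F).
(a) tenure ≥ 6 mo. — fails.
(i) not (hourly-paid) — met.
(ii) not (non-exempt) — satisfied.
(iii) public agency — satisfied.
(b) = T AND T AND T = true.
(2) = F OR T = true.
Overall: T AND T → true.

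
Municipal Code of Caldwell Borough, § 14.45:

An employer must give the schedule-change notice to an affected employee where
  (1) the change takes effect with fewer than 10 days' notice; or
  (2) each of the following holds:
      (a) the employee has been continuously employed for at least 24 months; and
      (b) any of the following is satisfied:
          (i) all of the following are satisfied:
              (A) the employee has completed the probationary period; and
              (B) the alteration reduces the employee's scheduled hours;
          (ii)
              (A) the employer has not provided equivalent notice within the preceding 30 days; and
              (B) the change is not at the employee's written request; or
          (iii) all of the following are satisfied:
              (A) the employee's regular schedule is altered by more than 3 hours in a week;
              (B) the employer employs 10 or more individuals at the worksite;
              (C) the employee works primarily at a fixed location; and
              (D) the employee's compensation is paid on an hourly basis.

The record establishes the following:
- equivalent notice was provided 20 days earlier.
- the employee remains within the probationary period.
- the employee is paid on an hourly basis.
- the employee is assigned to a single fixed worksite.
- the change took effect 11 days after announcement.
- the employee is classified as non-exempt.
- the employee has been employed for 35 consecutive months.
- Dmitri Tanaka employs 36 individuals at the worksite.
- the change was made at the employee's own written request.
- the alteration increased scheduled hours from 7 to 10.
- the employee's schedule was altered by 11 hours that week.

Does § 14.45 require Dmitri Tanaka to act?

(1) < 10 days' notice — not satisfied.
(a) tenure ≥ 24 mo. — satisfied.
(A) past probation — not met.
(B) hours reduced — not met.
So (i) is not satisfied (F AND F).
(A) no recent notice — not met.
(B) not employee-requested — fails.
(ii): F AND F → false.
(A) schedule shift > 3h — met.
(B) ≥ 10 at site — met.
(C) fixed location — met.
(D) hourly-paid — holds.
(iii): T AND T AND T AND T → true.
So (b) is satisfied (F OR F OR T).
(2) = T AND T = true.
Overall = F OR T = true.

Yes — required.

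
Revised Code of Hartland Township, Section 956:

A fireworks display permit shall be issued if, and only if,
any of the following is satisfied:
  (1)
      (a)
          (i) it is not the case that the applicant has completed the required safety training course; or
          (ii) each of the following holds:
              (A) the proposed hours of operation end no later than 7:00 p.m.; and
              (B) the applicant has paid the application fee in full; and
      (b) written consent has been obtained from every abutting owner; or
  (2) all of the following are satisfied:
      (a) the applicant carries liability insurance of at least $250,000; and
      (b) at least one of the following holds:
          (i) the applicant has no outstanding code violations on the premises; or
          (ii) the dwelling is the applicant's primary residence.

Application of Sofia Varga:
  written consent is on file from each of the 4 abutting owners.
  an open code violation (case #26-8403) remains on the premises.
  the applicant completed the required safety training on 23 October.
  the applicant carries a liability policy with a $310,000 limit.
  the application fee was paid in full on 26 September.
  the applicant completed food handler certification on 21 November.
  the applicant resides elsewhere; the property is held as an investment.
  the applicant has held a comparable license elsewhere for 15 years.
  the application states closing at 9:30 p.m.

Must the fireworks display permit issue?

No — denied.

(i) not (safety training) — not met.
(A) closes by 7 p.m. — not met.
(B) fee paid — satisfied.
(ii) = F AND T = false.
(a): F OR F → false.
(b) all abutters consent — holds.
So (1) is not satisfied (F AND T).
(a) insurance ≥ $250,000 — met.
(i) no code violations — not met.
(ii) primary residence — fails.
(b) = F OR F = false.
(2) = T AND F = false.
Overall: F OR F → false.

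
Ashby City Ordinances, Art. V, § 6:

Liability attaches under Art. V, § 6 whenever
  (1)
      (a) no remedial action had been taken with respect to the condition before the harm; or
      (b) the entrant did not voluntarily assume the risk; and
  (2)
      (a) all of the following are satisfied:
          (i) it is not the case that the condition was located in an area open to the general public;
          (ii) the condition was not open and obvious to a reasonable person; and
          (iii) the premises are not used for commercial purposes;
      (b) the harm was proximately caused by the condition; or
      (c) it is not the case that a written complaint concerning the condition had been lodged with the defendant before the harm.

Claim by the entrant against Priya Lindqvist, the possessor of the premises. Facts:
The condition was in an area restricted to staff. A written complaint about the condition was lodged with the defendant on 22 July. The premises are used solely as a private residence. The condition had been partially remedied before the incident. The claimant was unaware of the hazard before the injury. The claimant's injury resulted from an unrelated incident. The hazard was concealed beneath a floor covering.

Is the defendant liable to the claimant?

Yes — liable.

(a) no remedial action — fails.
(b) no assumed risk — holds.
(1): F OR T → true.
(i) not (public area) — satisfied.
(ii) not open/obvious — satisfied.
(iii) not (commercial use) — satisfied.
(a): T AND T AND T → true.
(b) proximate cause — fails.
(c) not (complaint lodged) — fails.
(2): T OR F OR F → true.
Overall: T AND T → true.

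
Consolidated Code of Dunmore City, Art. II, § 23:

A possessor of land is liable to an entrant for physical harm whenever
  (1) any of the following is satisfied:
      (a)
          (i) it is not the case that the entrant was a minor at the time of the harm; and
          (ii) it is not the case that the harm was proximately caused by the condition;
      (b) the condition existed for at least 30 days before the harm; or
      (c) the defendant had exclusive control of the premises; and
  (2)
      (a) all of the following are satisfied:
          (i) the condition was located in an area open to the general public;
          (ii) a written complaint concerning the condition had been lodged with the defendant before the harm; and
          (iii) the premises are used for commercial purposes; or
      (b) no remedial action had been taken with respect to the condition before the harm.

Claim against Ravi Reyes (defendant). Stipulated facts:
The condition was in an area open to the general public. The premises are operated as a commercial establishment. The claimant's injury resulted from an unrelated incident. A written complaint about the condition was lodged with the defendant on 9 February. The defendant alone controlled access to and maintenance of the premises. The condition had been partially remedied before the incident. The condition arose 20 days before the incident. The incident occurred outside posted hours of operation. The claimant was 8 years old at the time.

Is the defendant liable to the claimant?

Yes — liable.

(i) not (entrant a minor) — not met.
(ii) not (proximate cause) — holds.
(a) = F AND T = false.
(b) condition ≥30 days old — fails.
(c) exclusive control — met.
So (1) is satisfied (F OR F OR T).
(i) public area — met.
(ii) complaint lodged — holds.
(iii) commercial use — met.
So (a) is satisfied (T AND T AND T).
(b) no remedial action — not satisfied.
So (2) is satisfied (T OR F).
So Overall is satisfied (T AND T).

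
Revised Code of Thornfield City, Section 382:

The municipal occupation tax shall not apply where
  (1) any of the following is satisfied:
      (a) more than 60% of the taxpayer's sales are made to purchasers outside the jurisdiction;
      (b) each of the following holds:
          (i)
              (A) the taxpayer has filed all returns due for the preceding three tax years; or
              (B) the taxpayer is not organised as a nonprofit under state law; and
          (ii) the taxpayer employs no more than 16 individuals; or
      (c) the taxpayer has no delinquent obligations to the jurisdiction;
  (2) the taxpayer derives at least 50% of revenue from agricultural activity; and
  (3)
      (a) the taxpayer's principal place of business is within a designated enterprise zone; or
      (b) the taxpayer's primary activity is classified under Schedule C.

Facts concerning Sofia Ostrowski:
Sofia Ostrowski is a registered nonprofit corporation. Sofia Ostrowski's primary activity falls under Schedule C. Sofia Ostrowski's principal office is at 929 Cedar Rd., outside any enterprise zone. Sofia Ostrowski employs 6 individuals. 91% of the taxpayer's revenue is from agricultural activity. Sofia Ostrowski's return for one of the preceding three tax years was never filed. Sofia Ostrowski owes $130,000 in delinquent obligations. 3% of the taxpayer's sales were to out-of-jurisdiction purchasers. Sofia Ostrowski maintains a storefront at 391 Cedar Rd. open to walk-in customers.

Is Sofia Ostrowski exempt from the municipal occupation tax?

No — not exempt.

(a) >60% out-of-jur. sales — not satisfied.
(A) returns current — not met.
(B) not (nonprofit) — not satisfied.
(i): F OR F → false.
(ii) ≤ 16 employees — satisfied.
(b) = F AND T = false.
(c) no delinquency — fails.
(1) = F OR F OR F = false.
(2) ≥50% agricultural — holds.
(a) in enterprise zone — not met.
(b) Schedule C activity — met.
(3) = F OR T = true.
Overall = F AND T AND T = false.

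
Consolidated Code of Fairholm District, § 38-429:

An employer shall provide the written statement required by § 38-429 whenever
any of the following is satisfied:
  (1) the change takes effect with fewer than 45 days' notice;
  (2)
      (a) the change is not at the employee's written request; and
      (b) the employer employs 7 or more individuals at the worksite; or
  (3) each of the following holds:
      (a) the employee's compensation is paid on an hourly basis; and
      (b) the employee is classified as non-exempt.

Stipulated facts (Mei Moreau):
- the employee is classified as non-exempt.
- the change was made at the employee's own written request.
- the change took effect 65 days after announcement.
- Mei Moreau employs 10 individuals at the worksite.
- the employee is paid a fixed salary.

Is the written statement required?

(1) < 45 days' notice — fails.
(a) not employee-requested — not satisfied.
(b) ≥ 7 at site — met.
(2) = F AND T = false.
(a) hourly-paid — not met.
(b) non-exempt — met.
So (3) is not satisfied (F AND T).
Overall: F OR F OR F → false.

No — not required.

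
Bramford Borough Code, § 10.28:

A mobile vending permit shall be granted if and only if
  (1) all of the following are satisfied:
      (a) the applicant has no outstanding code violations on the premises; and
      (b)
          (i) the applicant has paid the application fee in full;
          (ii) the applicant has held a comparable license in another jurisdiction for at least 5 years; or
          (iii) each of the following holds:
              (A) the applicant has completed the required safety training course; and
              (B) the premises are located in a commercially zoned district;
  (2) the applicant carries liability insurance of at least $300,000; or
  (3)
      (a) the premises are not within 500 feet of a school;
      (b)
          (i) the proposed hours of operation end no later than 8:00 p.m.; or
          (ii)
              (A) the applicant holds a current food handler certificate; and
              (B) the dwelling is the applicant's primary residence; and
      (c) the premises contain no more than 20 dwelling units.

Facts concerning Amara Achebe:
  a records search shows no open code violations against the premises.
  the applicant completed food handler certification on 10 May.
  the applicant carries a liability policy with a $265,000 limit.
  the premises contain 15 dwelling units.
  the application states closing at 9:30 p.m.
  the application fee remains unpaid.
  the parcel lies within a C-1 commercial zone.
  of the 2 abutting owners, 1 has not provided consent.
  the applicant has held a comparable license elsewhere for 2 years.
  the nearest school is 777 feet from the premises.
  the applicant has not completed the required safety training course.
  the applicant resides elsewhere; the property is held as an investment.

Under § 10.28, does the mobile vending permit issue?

(a) no code violations — holds.
(i) fee paid — not satisfied.
(ii) prior license ≥ 5 yr — not satisfied.
(A) safety training — not met.
(B) commercially zoned — met.
(iii): F AND T → false.
So (b) is not satisfied (F OR F OR F).
So (1) is not satisfied (T AND F).
(2) insurance ≥ $300,000 — not satisfied.
(a) ≥500 ft from school — satisfied.
(i) closes by 8 p.m. — fails.
(A) food handler cert. — satisfied.
(B) primary residence — fails.
So (ii) is not satisfied (T AND F).
So (b) is not satisfied (F OR F).
(c) ≤ 20 units — met.
(3) = T AND F AND T = false.
Overall = F OR F OR F = false.

No — denied.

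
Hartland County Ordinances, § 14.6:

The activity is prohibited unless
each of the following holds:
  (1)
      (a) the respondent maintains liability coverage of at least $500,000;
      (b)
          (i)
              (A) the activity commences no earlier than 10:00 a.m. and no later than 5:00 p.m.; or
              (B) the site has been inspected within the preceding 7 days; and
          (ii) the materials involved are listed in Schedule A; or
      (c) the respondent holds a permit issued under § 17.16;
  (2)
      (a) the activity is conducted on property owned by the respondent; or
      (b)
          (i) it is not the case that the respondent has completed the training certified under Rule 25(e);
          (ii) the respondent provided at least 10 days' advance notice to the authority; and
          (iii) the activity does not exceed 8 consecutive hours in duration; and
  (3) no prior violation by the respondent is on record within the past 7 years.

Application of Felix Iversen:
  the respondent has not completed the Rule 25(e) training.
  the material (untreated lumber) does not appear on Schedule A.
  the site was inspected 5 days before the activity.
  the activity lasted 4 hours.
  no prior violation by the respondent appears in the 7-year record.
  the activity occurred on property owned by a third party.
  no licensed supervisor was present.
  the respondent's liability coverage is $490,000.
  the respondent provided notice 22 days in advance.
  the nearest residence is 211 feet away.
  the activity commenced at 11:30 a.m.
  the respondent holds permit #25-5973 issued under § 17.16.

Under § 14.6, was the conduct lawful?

(a) coverage ≥ $500,000 — not met.
(A) start within hours — satisfied.
(B) site inspected — holds.
So (i) is satisfied (T OR T).
(ii) Schedule A material — not satisfied.
(b): T AND F → false.
(c) holds permit — met.
(1): F OR F OR T → true.
(a) own property — fails.
(i) not (training certified) — met.
(ii) ≥10 days' notice — met.
(iii) ≤ 8 hrs duration — satisfied.
(b) = T AND T AND T = true.
So (2) is satisfied (F OR T).
(3) no prior violation — satisfied.
Overall = T AND T AND T = true.

Yes — lawful.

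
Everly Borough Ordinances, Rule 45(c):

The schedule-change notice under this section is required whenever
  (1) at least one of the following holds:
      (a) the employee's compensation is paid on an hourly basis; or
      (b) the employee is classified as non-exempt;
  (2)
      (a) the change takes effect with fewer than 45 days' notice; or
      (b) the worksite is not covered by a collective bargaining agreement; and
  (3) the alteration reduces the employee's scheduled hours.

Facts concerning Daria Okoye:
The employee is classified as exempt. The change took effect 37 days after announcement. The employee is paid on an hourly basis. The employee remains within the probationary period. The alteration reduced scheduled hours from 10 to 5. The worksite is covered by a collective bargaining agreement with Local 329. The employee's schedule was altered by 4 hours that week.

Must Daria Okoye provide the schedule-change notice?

(a) hourly-paid — holds.
(b) non-exempt — not satisfied.
So (1) is satisfied (T OR F).
(a) < 45 days' notice — holds.
(b) no CBA — not met.
So (2) is satisfied (T OR F).
(3) hours reduced — met.
Overall: T AND T AND T → true.

Yes — required.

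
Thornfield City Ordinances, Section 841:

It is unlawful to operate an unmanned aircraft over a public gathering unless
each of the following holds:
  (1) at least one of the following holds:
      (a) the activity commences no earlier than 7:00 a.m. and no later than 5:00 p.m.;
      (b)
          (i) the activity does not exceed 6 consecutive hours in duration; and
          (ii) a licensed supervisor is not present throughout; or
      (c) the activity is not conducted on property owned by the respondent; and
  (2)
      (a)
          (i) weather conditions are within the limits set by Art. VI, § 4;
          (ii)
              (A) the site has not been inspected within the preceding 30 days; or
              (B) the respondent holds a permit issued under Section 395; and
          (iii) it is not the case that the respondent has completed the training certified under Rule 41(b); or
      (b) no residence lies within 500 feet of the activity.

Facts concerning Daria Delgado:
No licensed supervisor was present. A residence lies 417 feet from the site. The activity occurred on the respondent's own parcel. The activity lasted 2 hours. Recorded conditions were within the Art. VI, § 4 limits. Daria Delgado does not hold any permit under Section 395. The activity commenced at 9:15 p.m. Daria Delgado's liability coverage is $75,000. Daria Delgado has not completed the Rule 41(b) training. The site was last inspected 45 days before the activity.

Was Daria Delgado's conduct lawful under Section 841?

(a) start within hours — fails.
(i) ≤ 6 hrs duration — holds.
(ii) not (supervisor present) — satisfied.
(b) = T AND T = true.
(c) not (own property) — not met.
So (1) is satisfied (F OR T OR F).
(i) weather ok — holds.
(A) not (site inspected) — holds.
(B) holds permit — fails.
(ii): T OR F → true.
(iii) not (training certified) — holds.
(a): T AND T AND T → true.
(b) no residence in 500 ft — not satisfied.
(2): T OR F → true.
Overall: T AND T → true.

Yes — lawful.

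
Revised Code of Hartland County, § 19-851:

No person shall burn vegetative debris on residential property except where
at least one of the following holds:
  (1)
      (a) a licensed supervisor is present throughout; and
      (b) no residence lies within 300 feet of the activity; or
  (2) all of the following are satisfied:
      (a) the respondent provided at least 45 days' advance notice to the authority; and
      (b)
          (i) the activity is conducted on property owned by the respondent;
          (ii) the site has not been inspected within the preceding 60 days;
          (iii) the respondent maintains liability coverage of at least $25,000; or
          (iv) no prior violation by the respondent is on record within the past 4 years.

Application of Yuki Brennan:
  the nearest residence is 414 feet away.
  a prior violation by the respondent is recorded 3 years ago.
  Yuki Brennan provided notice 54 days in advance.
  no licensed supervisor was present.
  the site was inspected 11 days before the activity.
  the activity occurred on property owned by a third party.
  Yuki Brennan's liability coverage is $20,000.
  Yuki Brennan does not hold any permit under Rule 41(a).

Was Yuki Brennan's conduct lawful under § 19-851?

No — unlawful.

(a) supervisor present — fails.
(b) no residence in 300 ft — satisfied.
(1) = F AND T = false.
(a) ≥45 days' notice — holds.
(i) own property — fails.
(ii) not (site inspected) — fails.
(iii) coverage ≥ $25,000 — not satisfied.
(iv) no prior violation — fails.
So (b) is not satisfied (F OR F OR F OR F).
(2): T AND F → false.
Overall: F OR F → false.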